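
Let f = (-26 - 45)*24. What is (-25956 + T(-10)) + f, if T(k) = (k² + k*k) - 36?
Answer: -27496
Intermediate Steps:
T(k) = -36 + 2*k² (T(k) = (k² + k²) - 36 = 2*k² - 36 = -36 + 2*k²)
f = -1704 (f = -71*24 = -1704)
(-25956 + T(-10)) + f = (-25956 + (-36 + 2*(-10)²)) - 1704 = (-25956 + (-36 + 2*100)) - 1704 = (-25956 + (-36 + 200)) - 1704 = (-25956 + 164) - 1704 = -25792 - 1704 = -27496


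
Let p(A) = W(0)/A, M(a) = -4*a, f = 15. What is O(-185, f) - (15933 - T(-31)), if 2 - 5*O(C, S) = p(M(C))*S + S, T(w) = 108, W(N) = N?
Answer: -79138/5 ≈ -15828.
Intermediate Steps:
p(A) = 0 (p(A) = 0/A = 0)
O(C, S) = ⅖ - S/5 (O(C, S) = ⅖ - (0*S + S)/5 = ⅖ - (0 + S)/5 = ⅖ - S/5)
O(-185, f) - (15933 - T(-31)) = (⅖ - ⅕*15) - (15933 - 1*108) = (⅖ - 3) - (15933 - 108) = -13/5 - 1*15825 = -13/5 - 15825 = -79138/5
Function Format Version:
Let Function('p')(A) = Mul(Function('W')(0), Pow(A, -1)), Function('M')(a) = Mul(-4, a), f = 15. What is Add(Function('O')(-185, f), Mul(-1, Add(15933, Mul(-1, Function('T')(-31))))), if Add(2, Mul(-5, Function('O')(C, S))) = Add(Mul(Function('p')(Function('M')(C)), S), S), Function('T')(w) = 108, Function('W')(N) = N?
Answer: Rational(-79138, 5) ≈ -15828.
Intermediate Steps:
Function('p')(A) = 0 (Function('p')(A) = Mul(0, Pow(A, -1)) = 0)
Function('O')(C, S) = Add(Rational(2, 5), Mul(Rational(-1, 5), S)) (Function('O')(C, S) = Add(Rational(2, 5), Mul(Rational(-1, 5), Add(Mul(0, S), S))) = Add(Rational(2, 5), Mul(Rational(-1, 5), Add(0, S))) = Add(Rational(2, 5), Mul(Rational(-1, 5), S)))
Add(Function('O')(-185, f), Mul(-1, Add(15933, Mul(-1, Function('T')(-31))))) = Add(Add(Rational(2, 5), Mul(Rational(-1, 5), 15)), Mul(-1, Add(15933, Mul(-1, 108)))) = Add(Add(Rational(2, 5), -3), Mul(-1, Add(15933, -108))) = Add(Rational(-13, 5), Mul(-1, 15825)) = Add(Rational(-13, 5), -15825) = Rational(-79138, 5)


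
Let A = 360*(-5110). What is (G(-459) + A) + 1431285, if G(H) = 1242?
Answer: -407073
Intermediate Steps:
A = -1839600
(G(-459) + A) + 1431285 = (1242 - 1839600) + 1431285 = -1838358 + 1431285 = -407073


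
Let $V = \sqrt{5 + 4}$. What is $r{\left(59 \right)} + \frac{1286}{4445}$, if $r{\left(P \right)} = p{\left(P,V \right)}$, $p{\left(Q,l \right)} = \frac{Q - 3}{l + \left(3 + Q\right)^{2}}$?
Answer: $\frac{5196162}{17099915} \approx 0.30387$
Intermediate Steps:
$V = 3$ ($V = \sqrt{9} = 3$)
$p{\left(Q,l \right)} = \frac{-3 + Q}{l + \left(3 + Q\right)^{2}}$
$r{\left(P \right)} = \frac{-3 + P}{3 + \left(3 + P\right)^{2}}$
$r{\left(59 \right)} + \frac{1286}{4445} = \frac{-3 + 59}{3 + \left(3 + 59\right)^{2}} + \frac{1286}{4445} = \frac{1}{3 + 62^{2}} \cdot 56 + 1286 \cdot \frac{1}{4445} = \frac{1}{3 + 3844} \cdot 56 + \frac{1286}{4445} = \frac{1}{3847} \cdot 56 + \frac{1286}{4445} = \frac{56}{3847} + \frac{1286}{4445} = \frac{5196162}{17099915}$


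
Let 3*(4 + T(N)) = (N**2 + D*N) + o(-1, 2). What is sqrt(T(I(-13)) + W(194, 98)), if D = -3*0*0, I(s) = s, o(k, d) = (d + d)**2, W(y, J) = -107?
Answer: 2*I*sqrt(111)/3 ≈ 7.0238*I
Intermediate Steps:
o(k, d) = 4*d**2 (o(k, d) = (2*d)**2 = 4*d**2)
D = 0 (D = 0*0 = 0)
T(N) = 4/3 + N**2/3 (T(N) = -4 + ((N**2 + 0*N) + 4*2**2)/3 = -4 + ((N**2 + 0) + 4*4)/3 = -4 + (N**2 + 16)/3 = -4 + (16 + N**2)/3 = -4 + (16/3 + N**2/3) = 4/3 + N**2/3)
sqrt(T(I(-13)) + W(194, 98)) = sqrt((4/3 + (1/3)*(-13)**2) - 107) = sqrt((4/3 + (1/3)*169) - 107) = sqrt((4/3 + 169/3) - 107) = sqrt(173/3 - 107) = sqrt(-148/3) = 2*I*sqrt(111)/3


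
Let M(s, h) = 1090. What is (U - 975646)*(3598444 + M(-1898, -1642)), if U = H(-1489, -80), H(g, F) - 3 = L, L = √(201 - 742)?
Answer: -3511860150362 + 3599534*I*√541 ≈ -3.5119e+12 + 8.3723e+7*I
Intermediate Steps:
L = I*√541 (L = √(-541) = I*√541 ≈ 23.259*I)
H(g, F) = 3 + I*√541
U = 3 + I*√541 ≈ 3.0 + 23.259*I
(U - 975646)*(3598444 + M(-1898, -1642)) = ((3 + I*√541) - 975646)*(3598444 + 1090) = (-975643 + I*√541)*3599534 = -3511860150362 + 3599534*I*√541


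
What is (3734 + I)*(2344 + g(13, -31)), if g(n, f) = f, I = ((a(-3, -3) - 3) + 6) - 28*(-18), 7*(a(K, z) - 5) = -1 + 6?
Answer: 68758551/7 ≈ 9.8227e+6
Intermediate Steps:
a(K, z) = 40/7 (a(K, z) = 5 + (-1 + 6)/7 = 5 + (1/7)*5 = 5 + 5/7 = 40/7)
I = 3589/7 (I = ((40/7 - 3) + 6) - 28*(-18) = (19/7 + 6) + 504 = 61/7 + 504 = 3589/7 ≈ 512.71)
(3734 + I)*(2344 + g(13, -31)) = (3734 + 3589/7)*(2344 - 31) = (29727/7)*2313 = 68758551/7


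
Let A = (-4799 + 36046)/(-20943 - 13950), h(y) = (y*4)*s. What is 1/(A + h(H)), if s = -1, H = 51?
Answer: -34893/7149419 ≈ -0.0048805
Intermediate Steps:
h(y) = -4*y (h(y) = (y*4)*(-1) = (4*y)*(-1) = -4*y)
A = -31247/34893 (A = 31247/(-34893) = 31247*(-1/34893) = -31247/34893 ≈ -0.89551)
1/(A + h(H)) = 1/(-31247/34893 - 4*51) = 1/(-31247/34893 - 204) = 1/(-7149419/34893) = -34893/7149419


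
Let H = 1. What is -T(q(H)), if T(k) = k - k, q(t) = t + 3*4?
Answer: 0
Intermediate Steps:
q(t) = 12 + t (q(t) = t + 12 = 12 + t)
T(k) = 0
-T(q(H)) = -1*0 = 0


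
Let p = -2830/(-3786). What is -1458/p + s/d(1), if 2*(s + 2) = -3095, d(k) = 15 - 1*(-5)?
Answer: -22956969/11320 ≈ -2028.0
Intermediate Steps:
d(k) = 20 (d(k) = 15 + 5 = 20)
s = -3099/2 (s = -2 + (½)*(-3095) = -2 - 3095/2 = -3099/2 ≈ -1549.5)
p = 1415/1893 (p = -2830*(-1/3786) = 1415/1893 ≈ 0.74749)
-1458/p + s/d(1) = -1458/1415/1893 - 3099/2/20 = -1458*1893/1415 - 3099/2*1/20 = -2759994/1415 - 3099/40 = -22956969/11320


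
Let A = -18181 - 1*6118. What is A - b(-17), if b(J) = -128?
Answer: -24171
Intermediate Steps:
A = -24299 (A = -18181 - 6118 = -24299)
A - b(-17) = -24299 - 1*(-128) = -24299 + 128 = -24171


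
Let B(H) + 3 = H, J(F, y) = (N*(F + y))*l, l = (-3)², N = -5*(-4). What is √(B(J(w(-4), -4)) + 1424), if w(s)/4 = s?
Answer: I*√2179 ≈ 46.68*I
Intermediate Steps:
N = 20
l = 9
w(s) = 4*s
J(F, y) = 180*F + 180*y (J(F, y) = (20*(F + y))*9 = (20*F + 20*y)*9 = 180*F + 180*y)
B(H) = -3 + H
√(B(J(w(-4), -4)) + 1424) = √((-3 + (180*(4*(-4)) + 180*(-4))) + 1424) = √((-3 + (180*(-16) - 720)) + 1424) = √((-3 + (-2880 - 720)) + 1424) = √((-3 - 3600) + 1424) = √(-3603 + 1424) = √(-2179) = I*√2179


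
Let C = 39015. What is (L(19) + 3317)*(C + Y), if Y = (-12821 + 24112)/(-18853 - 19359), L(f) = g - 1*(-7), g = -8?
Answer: 1235897977981/9553 ≈ 1.2937e+8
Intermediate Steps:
L(f) = -1 (L(f) = -8 - 1*(-7) = -8 + 7 = -1)
Y = -11291/38212 (Y = 11291/(-38212) = 11291*(-1/38212) = -11291/38212 ≈ -0.29548)
(L(19) + 3317)*(C + Y) = (-1 + 3317)*(39015 - 11291/38212) = 3316*(1490829889/38212) = 1235897977981/9553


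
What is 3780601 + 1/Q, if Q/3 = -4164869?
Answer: 47237123718806/12494607 ≈ 3.7806e+6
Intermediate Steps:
Q = -12494607 (Q = 3*(-4164869) = -12494607)
3780601 + 1/Q = 3780601 + 1/(-12494607) = 3780601 - 1/12494607 = 47237123718806/12494607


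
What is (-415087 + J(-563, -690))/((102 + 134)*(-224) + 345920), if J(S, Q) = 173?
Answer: -207457/146528 ≈ -1.4158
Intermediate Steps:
(-415087 + J(-563, -690))/((102 + 134)*(-224) + 345920) = (-415087 + 173)/((102 + 134)*(-224) + 345920) = -414914/(236*(-224) + 345920) = -414914/(-52864 + 345920) = -414914/293056 = -414914*1/293056 = -207457/146528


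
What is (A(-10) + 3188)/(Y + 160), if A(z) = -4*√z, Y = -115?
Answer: 3188/45 - 4*I*√10/45 ≈ 70.844 - 0.28109*I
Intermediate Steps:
(A(-10) + 3188)/(Y + 160) = (-4*I*√10 + 3188)/(-115 + 160) = (-4*I*√10 + 3188)/45 = (-4*I*√10 + 3188)*(1/45) = (3188 - 4*I*√10)*(1/45) = 3188/45 - 4*I*√10/45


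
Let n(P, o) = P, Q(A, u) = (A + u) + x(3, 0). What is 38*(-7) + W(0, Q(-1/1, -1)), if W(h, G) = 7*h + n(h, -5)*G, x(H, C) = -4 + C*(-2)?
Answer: -266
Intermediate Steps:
x(H, C) = -4 - 2*C
Q(A, u) = -4 + A + u (Q(A, u) = (A + u) + (-4 - 2*0) = (A + u) + (-4 + 0) = (A + u) - 4 = -4 + A + u)
W(h, G) = 7*h + G*h (W(h, G) = 7*h + h*G = 7*h + G*h)
38*(-7) + W(0, Q(-1/1, -1)) = 38*(-7) + 0*(7 + (-4 - 1/1 - 1)) = -266 + 0*(7 + (-4 - 1*1 - 1)) = -266 + 0*(7 + (-4 - 1 - 1)) = -266 + 0*(7 - 6) = -266 + 0*1 = -266 + 0 = -266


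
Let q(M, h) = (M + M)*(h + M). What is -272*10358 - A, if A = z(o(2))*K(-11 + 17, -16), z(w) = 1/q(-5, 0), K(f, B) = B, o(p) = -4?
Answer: -70434392/25 ≈ -2.8174e+6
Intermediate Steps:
q(M, h) = 2*M*(M + h) (q(M, h) = (2*M)*(M + h) = 2*M*(M + h))
z(w) = 1/50 (z(w) = 1/(2*(-5)*(-5 + 0)) = 1/(2*(-5)*(-5)) = 1/50)
A = -8/25 (A = (1/50)*(-16) = -8/25 ≈ -0.32000)
-272*10358 - A = -272*10358 - 1*(-8/25) = -2817376 + 8/25 = -70434392/25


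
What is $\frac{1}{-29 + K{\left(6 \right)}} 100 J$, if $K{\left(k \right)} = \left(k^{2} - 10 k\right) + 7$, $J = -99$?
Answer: $\frac{4950}{23} \approx 215.22$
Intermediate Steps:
$K{\left(k \right)} = 7 + k^{2} - 10 k$
$\frac{1}{-29 + K{\left(6 \right)}} 100 J = \frac{1}{-29 + \left(7 + 6^{2} - 60\right)} 100 \left(-99\right) = \frac{1}{-29 + \left(7 + 36 - 60\right)} 100 \left(-99\right) = \frac{1}{-29 - 17} \cdot 100 \left(-99\right) = \frac{1}{-46} \cdot 100 \left(-99\right) = \left(- \frac{1}{46}\right) 100 \left(-99\right) = \left(- \frac{50}{23}\right) \left(-99\right) = \frac{4950}{23}$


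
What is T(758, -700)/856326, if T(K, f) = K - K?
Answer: 0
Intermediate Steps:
T(K, f) = 0
T(758, -700)/856326 = 0/856326 = 0*(1/856326) = 0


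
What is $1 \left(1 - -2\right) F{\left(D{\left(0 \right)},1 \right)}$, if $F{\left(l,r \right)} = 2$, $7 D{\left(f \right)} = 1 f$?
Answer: $6$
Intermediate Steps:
$D{\left(f \right)} = \frac{f}{7}$ ($D{\left(f \right)} = \frac{1 f}{7} = \frac{f}{7}$)
$1 \left(1 - -2\right) F{\left(D{\left(0 \right)},1 \right)} = 1 \left(1 - -2\right) 2 = 1 \left(1 + 2\right) 2 = 1 \cdot 3 \cdot 2 = 3 \cdot 2 = 6$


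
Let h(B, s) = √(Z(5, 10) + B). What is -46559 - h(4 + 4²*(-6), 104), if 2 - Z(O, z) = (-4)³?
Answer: -46559 - I*√26 ≈ -46559.0 - 5.099*I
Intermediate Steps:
Z(O, z) = 66 (Z(O, z) = 2 - 1*(-4)³ = 2 - 1*(-64) = 2 + 64 = 66)
h(B, s) = √(66 + B)
-46559 - h(4 + 4²*(-6), 104) = -46559 - √(66 + (4 + 4²*(-6))) = -46559 - √(66 + (4 + 16*(-6))) = -46559 - √(66 + (4 - 96)) = -46559 - √(66 - 92) = -46559 - √(-26) = -46559 - I*√26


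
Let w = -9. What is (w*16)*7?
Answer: -1008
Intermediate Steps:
(w*16)*7 = -9*16*7 = -144*7 = -1008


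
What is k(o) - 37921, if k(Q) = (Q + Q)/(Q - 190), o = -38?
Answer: -113762/3 ≈ -37921.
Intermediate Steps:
k(Q) = 2*Q/(-190 + Q) (k(Q) = (2*Q)/(-190 + Q) = 2*Q/(-190 + Q))
k(o) - 37921 = 2*(-38)/(-190 - 38) - 37921 = 2*(-38)/(-228) - 37921 = 2*(-38)*(-1/228) - 37921 = 1/3 - 37921 = -113762/3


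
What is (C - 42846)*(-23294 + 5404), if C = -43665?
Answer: 1547681790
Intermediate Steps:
(C - 42846)*(-23294 + 5404) = (-43665 - 42846)*(-23294 + 5404) = -86511*(-17890) = 1547681790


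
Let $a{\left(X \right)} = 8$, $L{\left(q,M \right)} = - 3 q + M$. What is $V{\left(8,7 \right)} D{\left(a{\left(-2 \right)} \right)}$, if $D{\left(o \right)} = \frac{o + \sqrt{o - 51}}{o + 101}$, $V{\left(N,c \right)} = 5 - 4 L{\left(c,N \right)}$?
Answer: $\frac{456}{109} + \frac{57 i \sqrt{43}}{109} \approx 4.1835 + 3.4291 i$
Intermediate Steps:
$L{\left(q,M \right)} = M - 3 q$
$V{\left(N,c \right)} = 5 - 4 N + 12 c$ ($V{\left(N,c \right)} = 5 - 4 \left(N - 3 c\right) = 5 - \left(- 12 c + 4 N\right) = 5 - 4 N + 12 c$)
$D{\left(o \right)} = \frac{o + \sqrt{-51 + o}}{101 + o}$
$V{\left(8,7 \right)} D{\left(a{\left(-2 \right)} \right)} = \left(5 - 32 + 12 \cdot 7\right) \frac{8 + \sqrt{-51 + 8}}{101 + 8} = \left(5 - 32 + 84\right) \frac{8 + \sqrt{-43}}{109} = 57 \frac{8 + i \sqrt{43}}{109} = 57 \left(\frac{8}{109} + \frac{i \sqrt{43}}{109}\right) = \frac{456}{109} + \frac{57 i \sqrt{43}}{109}$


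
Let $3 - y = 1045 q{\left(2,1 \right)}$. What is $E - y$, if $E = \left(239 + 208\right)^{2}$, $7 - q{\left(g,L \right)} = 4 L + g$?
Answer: $200851$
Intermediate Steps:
$q{\left(g,L \right)} = 7 - g - 4 L$ ($q{\left(g,L \right)} = 7 - \left(4 L + g\right) = 7 - \left(g + 4 L\right) = 7 - g - 4 L$)
$E = 199809$ ($E = 447^{2} = 199809$)
$y = -1042$ ($y = 3 - 1045 \left(7 - 2 - 4\right) = 3 - 1045 \cdot 1 = 3 - 1045 = -1042$)
$E - y = 199809 - -1042 = 199809 + 1042 = 200851$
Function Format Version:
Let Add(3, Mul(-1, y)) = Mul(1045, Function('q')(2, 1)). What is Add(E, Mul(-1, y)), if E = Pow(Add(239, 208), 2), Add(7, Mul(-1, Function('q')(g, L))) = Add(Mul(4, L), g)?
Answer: 200851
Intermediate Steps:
Function('q')(g, L) = Add(7, Mul(-1, g), Mul(-4, L)) (Function('q')(g, L) = Add(7, Mul(-1, Add(Mul(4, L), g))) = Add(7, Mul(-1, Add(g, Mul(4, L)))) = Add(7, Add(Mul(-1, g), Mul(-4, L))) = Add(7, Mul(-1, g), Mul(-4, L)))
E = 199809 (E = Pow(447, 2) = 199809)
y = -1042 (y = Add(3, Mul(-1, Mul(1045, Add(7, Mul(-1, 2), Mul(-4, 1))))) = Add(3, Mul(-1, Mul(1045, Add(7, -2, -4)))) = Add(3, Mul(-1, Mul(1045, 1))) = Add(3, Mul(-1, 1045)) = Add(3, -1045) = -1042)
Add(E, Mul(-1, y)) = Add(199809, Mul(-1, -1042)) = Add(199809, 1042) = 200851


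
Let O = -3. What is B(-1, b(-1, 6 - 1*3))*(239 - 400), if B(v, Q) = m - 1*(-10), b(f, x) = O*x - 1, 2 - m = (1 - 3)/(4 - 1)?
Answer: -6118/3 ≈ -2039.3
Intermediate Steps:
m = 8/3 (m = 2 - (1 - 3)/(4 - 1) = 2 - (-2)/3 = 2 - 1*(-2/3) = 2 + 2/3 = 8/3 ≈ 2.6667)
b(f, x) = -1 - 3*x (b(f, x) = -3*x - 1 = -1 - 3*x)
B(v, Q) = 38/3 (B(v, Q) = 8/3 - 1*(-10) = 8/3 + 10 = 38/3)
B(-1, b(-1, 6 - 1*3))*(239 - 400) = 38*(239 - 400)/3 = (38/3)*(-161) = -6118/3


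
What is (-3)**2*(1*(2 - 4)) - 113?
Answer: -131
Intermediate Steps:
(-3)**2*(1*(2 - 4)) - 113 = 9*(1*(-2)) - 113 = 9*(-2) - 113 = -18 - 113 = -131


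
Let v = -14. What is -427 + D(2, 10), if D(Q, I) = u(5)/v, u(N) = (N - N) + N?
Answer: -5983/14 ≈ -427.36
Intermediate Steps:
u(N) = N (u(N) = 0 + N = N)
D(Q, I) = -5/14 (D(Q, I) = 5/(-14) = 5*(-1/14) = -5/14)
-427 + D(2, 10) = -427 - 5/14 = -5983/14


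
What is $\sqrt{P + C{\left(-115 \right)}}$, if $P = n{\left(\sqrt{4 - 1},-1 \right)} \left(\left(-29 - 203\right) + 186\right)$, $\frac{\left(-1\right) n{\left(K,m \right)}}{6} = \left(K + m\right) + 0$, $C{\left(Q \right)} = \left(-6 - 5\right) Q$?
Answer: $\sqrt{989 + 276 \sqrt{3}} \approx 38.302$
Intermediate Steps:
$C{\left(Q \right)} = - 11 Q$
$n{\left(K,m \right)} = - 6 K - 6 m$ ($n{\left(K,m \right)} = - 6 \left(\left(K + m\right) + 0\right) = - 6 \left(K + m\right) = - 6 K - 6 m$)
$P = -276 + 276 \sqrt{3}$ ($P = \left(- 6 \sqrt{4 - 1} - -6\right) \left(\left(-29 - 203\right) + 186\right) = \left(- 6 \sqrt{3} + 6\right) \left(-232 + 186\right) = \left(6 - 6 \sqrt{3}\right) \left(-46\right) = -276 + 276 \sqrt{3} \approx 202.05$)
$\sqrt{P + C{\left(-115 \right)}} = \sqrt{\left(-276 + 276 \sqrt{3}\right) - -1265} = \sqrt{\left(-276 + 276 \sqrt{3}\right) + 1265} = \sqrt{989 + 276 \sqrt{3}}$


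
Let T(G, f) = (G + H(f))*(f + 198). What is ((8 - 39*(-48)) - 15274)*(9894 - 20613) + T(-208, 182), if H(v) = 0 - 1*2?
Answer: 143490486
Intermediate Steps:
H(v) = -2 (H(v) = 0 - 2 = -2)
T(G, f) = (-2 + G)*(198 + f) (T(G, f) = (G - 2)*(f + 198) = (-2 + G)*(198 + f))
((8 - 39*(-48)) - 15274)*(9894 - 20613) + T(-208, 182) = ((8 - 39*(-48)) - 15274)*(9894 - 20613) + (-396 - 2*182 + 198*(-208) - 208*182) = ((8 + 1872) - 15274)*(-10719) + (-396 - 364 - 41184 - 37856) = (1880 - 15274)*(-10719) - 79800 = -13394*(-10719) - 79800 = 143570286 - 79800 = 143490486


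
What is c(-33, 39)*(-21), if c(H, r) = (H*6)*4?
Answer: 16632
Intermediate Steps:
c(H, r) = 24*H (c(H, r) = (6*H)*4 = 24*H)
c(-33, 39)*(-21) = (24*(-33))*(-21) = -792*(-21) = 16632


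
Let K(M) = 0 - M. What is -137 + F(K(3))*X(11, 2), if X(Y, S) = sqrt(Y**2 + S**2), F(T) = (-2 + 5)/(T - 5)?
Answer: -137 - 15*sqrt(5)/8 ≈ -141.19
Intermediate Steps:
K(M) = -M
F(T) = 3/(-5 + T)
X(Y, S) = sqrt(S**2 + Y**2)
-137 + F(K(3))*X(11, 2) = -137 + (3/(-5 - 1*3))*sqrt(2**2 + 11**2) = -137 + (3/(-5 - 3))*sqrt(4 + 121) = -137 + (3/(-8))*sqrt(125) = -137 + (3*(-1/8))*(5*sqrt(5)) = -137 - 15*sqrt(5)/8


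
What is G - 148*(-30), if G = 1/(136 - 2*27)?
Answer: 364081/82 ≈ 4440.0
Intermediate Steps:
G = 1/82 (G = 1/(136 - 54) = 1/82 ≈ 0.012195)
G - 148*(-30) = 1/82 - 148*(-30) = 1/82 + 4440 = 364081/82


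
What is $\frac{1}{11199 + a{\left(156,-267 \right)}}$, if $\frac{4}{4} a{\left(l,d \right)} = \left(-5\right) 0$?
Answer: $\frac{1}{11199} \approx 8.9294 \cdot 10^{-5}$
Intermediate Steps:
$a{\left(l,d \right)} = 0$ ($a{\left(l,d \right)} = \left(-5\right) 0 = 0$)
$\frac{1}{11199 + a{\left(156,-267 \right)}} = \frac{1}{11199 + 0} = \frac{1}{11199}$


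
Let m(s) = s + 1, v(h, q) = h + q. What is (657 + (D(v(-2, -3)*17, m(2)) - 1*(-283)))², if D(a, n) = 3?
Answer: 889249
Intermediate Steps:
m(s) = 1 + s
(657 + (D(v(-2, -3)*17, m(2)) - 1*(-283)))² = (657 + (3 - 1*(-283)))² = (657 + (3 + 283))² = (657 + 286)² = 943² = 889249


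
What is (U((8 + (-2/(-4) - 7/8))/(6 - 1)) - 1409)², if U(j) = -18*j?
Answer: 825355441/400 ≈ 2.0634e+6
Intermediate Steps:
(U((8 + (-2/(-4) - 7/8))/(6 - 1)) - 1409)² = (-18*(8 + (-2/(-4) - 7/8))/(6 - 1) - 1409)² = (-18*(8 + (-2*(-¼) - 7*⅛))/5 - 1409)² = (-18*(8 + (½ - 7/8))/5 - 1409)² = (-18*(8 - 3/8)/5 - 1409)² = (-549/(4*5) - 1409)² = (-18*61/40 - 1409)² = (-549/20 - 1409)² = (-28729/20)² = 825355441/400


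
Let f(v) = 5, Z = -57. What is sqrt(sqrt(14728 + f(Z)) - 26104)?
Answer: sqrt(-26104 + 3*sqrt(1637)) ≈ 161.19*I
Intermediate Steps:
sqrt(sqrt(14728 + f(Z)) - 26104) = sqrt(sqrt(14728 + 5) - 26104) = sqrt(sqrt(14733) - 26104) = sqrt(3*sqrt(1637) - 26104) = sqrt(-26104 + 3*sqrt(1637))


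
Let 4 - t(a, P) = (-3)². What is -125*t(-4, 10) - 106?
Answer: 519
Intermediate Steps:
t(a, P) = -5 (t(a, P) = 4 - 1*(-3)² = 4 - 1*9 = 4 - 9 = -5)
-125*t(-4, 10) - 106 = -125*(-5) - 106 = 625 - 106 = 519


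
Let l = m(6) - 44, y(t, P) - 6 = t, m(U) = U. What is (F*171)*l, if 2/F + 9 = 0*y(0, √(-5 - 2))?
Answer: 1444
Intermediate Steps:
y(t, P) = 6 + t
F = -2/9 (F = 2/(-9 + 0*(6 + 0)) = 2/(-9 + 0*6) = 2/(-9 + 0) = 2/(-9) = 2*(-⅑) = -2/9 ≈ -0.22222)
l = -38 (l = 6 - 44 = -38)
(F*171)*l = -2/9*171*(-38) = -38*(-38) = 1444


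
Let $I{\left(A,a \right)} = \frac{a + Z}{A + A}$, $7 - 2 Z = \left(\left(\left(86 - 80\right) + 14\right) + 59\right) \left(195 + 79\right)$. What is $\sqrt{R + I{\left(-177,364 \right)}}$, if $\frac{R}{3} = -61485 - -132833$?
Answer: $\frac{\sqrt{26826839151}}{354} \approx 462.68$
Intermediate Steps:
$Z = - \frac{21639}{2}$ ($Z = \frac{7}{2} - \frac{\left(\left(\left(86 - 80\right) + 14\right) + 59\right) \left(195 + 79\right)}{2} = \frac{7}{2} - \frac{\left(\left(6 + 14\right) + 59\right) 274}{2} = \frac{7}{2} - \frac{\left(20 + 59\right) 274}{2} = \frac{7}{2} - \frac{79 \cdot 274}{2} = \frac{7}{2} - 10823 = - \frac{21639}{2} \approx -10820.0$)
$I{\left(A,a \right)} = \frac{- \frac{21639}{2} + a}{2 A}$ ($I{\left(A,a \right)} = \frac{a - \frac{21639}{2}}{A + A} = \frac{- \frac{21639}{2} + a}{2 A}$)
$R = 214044$ ($R = 3 \left(-61485 - -132833\right) = 3 \left(-61485 + 132833\right) = 3 \cdot 71348 = 214044$)
$\sqrt{R + I{\left(-177,364 \right)}} = \sqrt{214044 + \frac{-21639 + 2 \cdot 364}{4 \left(-177\right)}} = \sqrt{214044 + \frac{1}{4} \left(- \frac{1}{177}\right) \left(-21639 + 728\right)} = \sqrt{214044 + \frac{1}{4} \left(- \frac{1}{177}\right) \left(-20911\right)} = \sqrt{214044 + \frac{20911}{708}} = \sqrt{\frac{151564063}{708}} = \frac{\sqrt{26826839151}}{354}$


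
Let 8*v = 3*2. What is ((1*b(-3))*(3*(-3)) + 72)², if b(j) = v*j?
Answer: 136161/16 ≈ 8510.1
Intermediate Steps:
v = ¾ (v = (3*2)/8 = (⅛)*6 = ¾ ≈ 0.75000)
b(j) = 3*j/4
((1*b(-3))*(3*(-3)) + 72)² = ((1*((¾)*(-3)))*(3*(-3)) + 72)² = ((1*(-9/4))*(-9) + 72)² = (-9/4*(-9) + 72)² = (81/4 + 72)² = (369/4)² = 136161/16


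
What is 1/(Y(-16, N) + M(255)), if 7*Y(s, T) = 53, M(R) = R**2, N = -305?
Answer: 7/455228 ≈ 1.5377e-5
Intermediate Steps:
Y(s, T) = 53/7 (Y(s, T) = (1/7)*53 = 53/7)
1/(Y(-16, N) + M(255)) = 1/(53/7 + 255**2) = 1/(53/7 + 65025) = 1/(455228/7) = 7/455228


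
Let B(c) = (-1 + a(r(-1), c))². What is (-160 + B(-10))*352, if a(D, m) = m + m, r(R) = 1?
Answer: 98912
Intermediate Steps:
a(D, m) = 2*m
B(c) = (-1 + 2*c)²
(-160 + B(-10))*352 = (-160 + (-1 + 2*(-10))²)*352 = (-160 + (-1 - 20)²)*352 = (-160 + (-21)²)*352 = (-160 + 441)*352 = 281*352 = 98912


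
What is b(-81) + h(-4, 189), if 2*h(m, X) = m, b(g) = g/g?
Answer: -1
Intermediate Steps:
b(g) = 1
h(m, X) = m/2
b(-81) + h(-4, 189) = 1 + (½)*(-4) = 1 - 2 = -1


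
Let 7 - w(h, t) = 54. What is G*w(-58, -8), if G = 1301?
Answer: -61147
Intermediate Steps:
w(h, t) = -47 (w(h, t) = 7 - 1*54 = 7 - 54 = -47)
G*w(-58, -8) = 1301*(-47) = -61147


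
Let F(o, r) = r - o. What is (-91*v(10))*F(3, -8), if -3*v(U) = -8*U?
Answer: 80080/3 ≈ 26693.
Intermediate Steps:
v(U) = 8*U/3 (v(U) = -(-8)*U/3 = 8*U/3)
(-91*v(10))*F(3, -8) = (-728*10/3)*(-8 - 1*3) = (-91*80/3)*(-8 - 3) = -7280/3*(-11) = 80080/3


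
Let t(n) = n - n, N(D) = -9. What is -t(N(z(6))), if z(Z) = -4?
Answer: 0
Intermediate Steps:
t(n) = 0
-t(N(z(6))) = -1*0 = 0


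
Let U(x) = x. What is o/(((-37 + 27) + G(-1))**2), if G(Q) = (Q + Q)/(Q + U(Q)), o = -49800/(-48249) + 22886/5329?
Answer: 456536938/6942210867 ≈ 0.065763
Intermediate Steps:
o = 456536938/85706307 (o = -49800*(-1/48249) + 22886*(1/5329) = 16600/16083 + 22886/5329 = 456536938/85706307 ≈ 5.3268)
G(Q) = 1 (G(Q) = (Q + Q)/(Q + Q) = (2*Q)/((2*Q)) = (2*Q)*(1/(2*Q)) = 1)
o/(((-37 + 27) + G(-1))**2) = 456536938/(85706307*(((-37 + 27) + 1)**2)) = 456536938/(85706307*((-10 + 1)**2)) = 456536938/(85706307*((-9)**2)) = (456536938/85706307)/81 = (456536938/85706307)*(1/81) = 456536938/6942210867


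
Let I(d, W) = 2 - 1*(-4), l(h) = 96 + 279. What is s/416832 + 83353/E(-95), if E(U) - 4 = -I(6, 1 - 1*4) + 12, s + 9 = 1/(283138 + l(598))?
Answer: 153912995247967/18465201690 ≈ 8335.3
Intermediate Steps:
l(h) = 375
I(d, W) = 6 (I(d, W) = 2 + 4 = 6)
s = -2551616/283513 (s = -9 + 1/(283138 + 375) = -9 + 1/283513 = -2551616/283513 ≈ -9.0000)
E(U) = 10 (E(U) = 4 + (-1*6 + 12) = 4 + (-6 + 12) = 4 + 6 = 10)
s/416832 + 83353/E(-95) = -2551616/283513/416832 + 83353/10 = -2551616/283513*1/416832 + 83353*(⅒) = -39869/1846520169 + 83353/10 = 153912995247967/18465201690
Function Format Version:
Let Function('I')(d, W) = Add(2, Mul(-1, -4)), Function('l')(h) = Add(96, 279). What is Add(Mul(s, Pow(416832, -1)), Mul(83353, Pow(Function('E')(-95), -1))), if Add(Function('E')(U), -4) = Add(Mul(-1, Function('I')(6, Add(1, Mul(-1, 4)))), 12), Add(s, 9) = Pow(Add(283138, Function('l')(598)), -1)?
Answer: Rational(153912995247967, 18465201690) ≈ 8335.3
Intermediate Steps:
Function('l')(h) = 375
Function('I')(d, W) = 6 (Function('I')(d, W) = Add(2, 4) = 6)
s = Rational(-2551616, 283513) (s = Add(-9, Pow(Add(283138, 375), -1)) = Add(-9, Pow(283513, -1)) = Add(-9, Rational(1, 283513)) = Rational(-2551616, 283513) ≈ -9.0000)
Function('E')(U) = 10 (Function('E')(U) = Add(4, Add(Mul(-1, 6), 12)) = Add(4, Add(-6, 12)) = Add(4, 6) = 10)
Add(Mul(s, Pow(416832, -1)), Mul(83353, Pow(Function('E')(-95), -1))) = Add(Mul(Rational(-2551616, 283513), Pow(416832, -1)), Mul(83353, Pow(10, -1))) = Add(Mul(Rational(-2551616, 283513), Rational(1, 416832)), Mul(83353, Rational(1, 10))) = Add(Rational(-39869, 1846520169), Rational(83353, 10)) = Rational(153912995247967, 18465201690)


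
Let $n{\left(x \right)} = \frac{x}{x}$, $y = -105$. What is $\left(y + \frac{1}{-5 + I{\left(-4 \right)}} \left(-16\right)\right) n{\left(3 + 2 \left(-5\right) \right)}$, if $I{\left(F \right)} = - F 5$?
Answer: $- \frac{1591}{15} \approx -106.07$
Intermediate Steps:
$I{\left(F \right)} = - 5 F$
$n{\left(x \right)} = 1$
$\left(y + \frac{1}{-5 + I{\left(-4 \right)}} \left(-16\right)\right) n{\left(3 + 2 \left(-5\right) \right)} = \left(-105 + \frac{1}{-5 - -20} \left(-16\right)\right) 1 = \left(-105 + \frac{1}{-5 + 20} \left(-16\right)\right) 1 = \left(-105 + \frac{1}{15} \left(-16\right)\right) 1 = \left(-105 - \frac{16}{15}\right) 1 = \left(- \frac{1591}{15}\right) 1 = - \frac{1591}{15}$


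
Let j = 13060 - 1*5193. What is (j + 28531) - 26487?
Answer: 9911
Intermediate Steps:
j = 7867 (j = 13060 - 5193 = 7867)
(j + 28531) - 26487 = (7867 + 28531) - 26487 = 36398 - 26487 = 9911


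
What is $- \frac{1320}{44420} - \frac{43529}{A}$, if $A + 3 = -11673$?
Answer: $\frac{95907293}{25932396} \approx 3.6984$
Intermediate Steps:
$A = -11676$ ($A = -3 - 11673 = -11676$)
$- \frac{1320}{44420} - \frac{43529}{A} = - \frac{1320}{44420} - \frac{43529}{-11676} = \left(-1320\right) \frac{1}{44420} - - \frac{43529}{11676} = - \frac{66}{2221} + \frac{43529}{11676} = \frac{95907293}{25932396}$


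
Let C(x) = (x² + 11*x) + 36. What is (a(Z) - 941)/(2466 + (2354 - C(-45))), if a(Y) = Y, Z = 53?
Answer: -444/1627 ≈ -0.27289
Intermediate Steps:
C(x) = 36 + x² + 11*x
(a(Z) - 941)/(2466 + (2354 - C(-45))) = (53 - 941)/(2466 + (2354 - (36 + (-45)² + 11*(-45)))) = -888/(2466 + (2354 - (36 + 2025 - 495))) = -888/(2466 + (2354 - 1*1566)) = -888/(2466 + (2354 - 1566)) = -888/(2466 + 788) = -888/3254 = -888*1/3254 = -444/1627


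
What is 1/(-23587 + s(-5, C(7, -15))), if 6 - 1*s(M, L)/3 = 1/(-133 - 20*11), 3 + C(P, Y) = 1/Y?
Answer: -353/8319854 ≈ -4.2429e-5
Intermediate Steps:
C(P, Y) = -3 + 1/Y
s(M, L) = 6357/353 (s(M, L) = 18 - 3/(-133 - 20*11) = 18 - 3/(-133 - 220) = 18 - 3/(-353) = 18 - 3*(-1/353) = 18 + 3/353 = 6357/353)
1/(-23587 + s(-5, C(7, -15))) = 1/(-23587 + 6357/353) = 1/(-8319854/353) = -353/8319854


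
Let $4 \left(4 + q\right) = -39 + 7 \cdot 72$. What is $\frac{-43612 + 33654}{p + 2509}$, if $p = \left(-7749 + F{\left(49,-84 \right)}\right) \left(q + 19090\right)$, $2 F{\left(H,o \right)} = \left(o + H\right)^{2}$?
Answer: $\frac{79664}{1096274785} \approx 7.2668 \cdot 10^{-5}$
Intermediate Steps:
$F{\left(H,o \right)} = \frac{\left(H + o\right)^{2}}{2}$ ($F{\left(H,o \right)} = \frac{\left(o + H\right)^{2}}{2} = \frac{\left(H + o\right)^{2}}{2}$)
$q = \frac{449}{4}$ ($q = -4 + \frac{-39 + 7 \cdot 72}{4} = -4 + \frac{-39 + 504}{4} = -4 + \frac{1}{4} \cdot 465 = -4 + \frac{465}{4} = \frac{449}{4} \approx 112.25$)
$p = - \frac{1096294857}{8}$ ($p = \left(-7749 + \frac{\left(49 - 84\right)^{2}}{2}\right) \left(\frac{449}{4} + 19090\right) = \left(-7749 + \frac{\left(-35\right)^{2}}{2}\right) \frac{76809}{4} = \left(-7749 + \frac{1}{2} \cdot 1225\right) \frac{76809}{4} = \left(-7749 + \frac{1225}{2}\right) \frac{76809}{4} = \left(- \frac{14273}{2}\right) \frac{76809}{4} = - \frac{1096294857}{8} \approx -1.3704 \cdot 10^{8}$)
$\frac{-43612 + 33654}{p + 2509} = \frac{-43612 + 33654}{- \frac{1096294857}{8} + 2509} = - \frac{9958}{- \frac{1096274785}{8}} = \left(-9958\right) \left(- \frac{8}{1096274785}\right) = \frac{79664}{1096274785}$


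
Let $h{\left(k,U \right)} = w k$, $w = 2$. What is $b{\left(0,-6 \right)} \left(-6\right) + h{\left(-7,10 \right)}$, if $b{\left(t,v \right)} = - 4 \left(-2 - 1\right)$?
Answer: $-86$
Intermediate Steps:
$h{\left(k,U \right)} = 2 k$
$b{\left(t,v \right)} = 12$ ($b{\left(t,v \right)} = \left(-4\right) \left(-3\right) = 12$)
$b{\left(0,-6 \right)} \left(-6\right) + h{\left(-7,10 \right)} = 12 \left(-6\right) + 2 \left(-7\right) = -72 - 14 = -86$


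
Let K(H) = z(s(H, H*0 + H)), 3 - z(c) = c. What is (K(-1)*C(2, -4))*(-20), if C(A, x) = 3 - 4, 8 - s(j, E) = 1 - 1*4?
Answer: -160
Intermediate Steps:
s(j, E) = 11 (s(j, E) = 8 - (1 - 1*4) = 8 - (1 - 4) = 8 - 1*(-3) = 8 + 3 = 11)
C(A, x) = -1
z(c) = 3 - c
K(H) = -8 (K(H) = 3 - 1*11 = 3 - 11 = -8)
(K(-1)*C(2, -4))*(-20) = -8*(-1)*(-20) = 8*(-20) = -160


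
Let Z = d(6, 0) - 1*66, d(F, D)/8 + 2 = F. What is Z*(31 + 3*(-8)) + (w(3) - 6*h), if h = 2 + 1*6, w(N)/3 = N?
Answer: -277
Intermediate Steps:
w(N) = 3*N
d(F, D) = -16 + 8*F
h = 8 (h = 2 + 6 = 8)
Z = -34 (Z = (-16 + 8*6) - 1*66 = (-16 + 48) - 66 = 32 - 66 = -34)
Z*(31 + 3*(-8)) + (w(3) - 6*h) = -34*(31 + 3*(-8)) + (3*3 - 6*8) = -34*(31 - 24) + (9 - 48) = -34*7 - 39 = -238 - 39 = -277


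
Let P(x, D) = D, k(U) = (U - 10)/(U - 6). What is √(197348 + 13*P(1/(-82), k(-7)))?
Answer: √197365 ≈ 444.26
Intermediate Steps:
k(U) = (-10 + U)/(-6 + U)
√(197348 + 13*P(1/(-82), k(-7))) = √(197348 + 13*((-10 - 7)/(-6 - 7))) = √(197348 + 13*(-17/(-13))) = √(197348 + 13*(-1/13*(-17))) = √(197348 + 13*(17/13)) = √(197348 + 17) = √197365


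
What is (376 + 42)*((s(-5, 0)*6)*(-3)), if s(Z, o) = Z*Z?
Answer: -188100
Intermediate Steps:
s(Z, o) = Z²
(376 + 42)*((s(-5, 0)*6)*(-3)) = (376 + 42)*(((-5)²*6)*(-3)) = 418*((25*6)*(-3)) = 418*(150*(-3)) = 418*(-450) = -188100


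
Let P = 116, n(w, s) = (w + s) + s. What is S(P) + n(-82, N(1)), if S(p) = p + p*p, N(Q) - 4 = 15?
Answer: 13528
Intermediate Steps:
N(Q) = 19 (N(Q) = 4 + 15 = 19)
n(w, s) = w + 2*s (n(w, s) = (s + w) + s = w + 2*s)
S(p) = p + p²
S(P) + n(-82, N(1)) = 116*(1 + 116) + (-82 + 2*19) = 116*117 + (-82 + 38) = 13572 - 44 = 13528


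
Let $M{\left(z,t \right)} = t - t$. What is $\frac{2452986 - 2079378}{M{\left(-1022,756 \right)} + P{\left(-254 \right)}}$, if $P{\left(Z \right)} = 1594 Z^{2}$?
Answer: $\frac{46701}{12854813} \approx 0.003633$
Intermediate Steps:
$M{\left(z,t \right)} = 0$
$\frac{2452986 - 2079378}{M{\left(-1022,756 \right)} + P{\left(-254 \right)}} = \frac{2452986 - 2079378}{0 + 1594 \left(-254\right)^{2}} = \frac{373608}{0 + 1594 \cdot 64516} = \frac{373608}{0 + 102838504} = \frac{373608}{102838504} = 373608 \cdot \frac{1}{102838504} = \frac{46701}{12854813}$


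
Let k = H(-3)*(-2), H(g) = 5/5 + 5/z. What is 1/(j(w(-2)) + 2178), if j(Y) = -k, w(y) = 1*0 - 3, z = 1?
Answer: 1/2190 ≈ 0.00045662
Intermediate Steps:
H(g) = 6 (H(g) = 5/5 + 5/1 = 5*(1/5) + 5*1 = 1 + 5 = 6)
k = -12 (k = 6*(-2) = -12)
w(y) = -3 (w(y) = 0 - 3 = -3)
j(Y) = 12 (j(Y) = -1*(-12) = 12)
1/(j(w(-2)) + 2178) = 1/(12 + 2178) = 1/2190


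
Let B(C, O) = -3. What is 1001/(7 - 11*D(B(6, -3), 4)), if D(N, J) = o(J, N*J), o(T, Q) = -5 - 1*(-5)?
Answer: 143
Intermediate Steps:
o(T, Q) = 0 (o(T, Q) = -5 + 5 = 0)
D(N, J) = 0
1001/(7 - 11*D(B(6, -3), 4)) = 1001/(7 - 11*0) = 1001/(7 + 0) = 1001/7 = 1001*(⅐) = 143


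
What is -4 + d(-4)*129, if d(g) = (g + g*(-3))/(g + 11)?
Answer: 1004/7 ≈ 143.43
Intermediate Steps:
d(g) = -2*g/(11 + g) (d(g) = (g - 3*g)/(11 + g) = (-2*g)/(11 + g) = -2*g/(11 + g))
-4 + d(-4)*129 = -4 - 2*(-4)/(11 - 4)*129 = -4 - 2*(-4)/7*129 = -4 - 2*(-4)*1/7*129 = -4 + (8/7)*129 = -4 + 1032/7 = 1004/7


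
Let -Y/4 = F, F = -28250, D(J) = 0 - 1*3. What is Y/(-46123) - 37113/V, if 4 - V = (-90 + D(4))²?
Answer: 104982557/56961905 ≈ 1.8430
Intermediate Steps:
D(J) = -3 (D(J) = 0 - 3 = -3)
Y = 113000 (Y = -4*(-28250) = 113000)
V = -8645 (V = 4 - (-90 - 3)² = 4 - 1*(-93)² = 4 - 1*8649 = 4 - 8649 = -8645)
Y/(-46123) - 37113/V = 113000/(-46123) - 37113/(-8645) = 113000*(-1/46123) - 37113*(-1/8645) = -113000/46123 + 37113/8645 = 104982557/56961905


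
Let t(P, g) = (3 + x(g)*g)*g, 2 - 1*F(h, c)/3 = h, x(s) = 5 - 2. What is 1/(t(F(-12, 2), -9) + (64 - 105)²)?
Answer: 1/1897 ≈ 0.00052715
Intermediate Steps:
x(s) = 3
F(h, c) = 6 - 3*h
t(P, g) = g*(3 + 3*g) (t(P, g) = (3 + 3*g)*g = g*(3 + 3*g))
1/(t(F(-12, 2), -9) + (64 - 105)²) = 1/(3*(-9)*(1 - 9) + (64 - 105)²) = 1/(3*(-9)*(-8) + (-41)²) = 1/(216 + 1681) = 1/1897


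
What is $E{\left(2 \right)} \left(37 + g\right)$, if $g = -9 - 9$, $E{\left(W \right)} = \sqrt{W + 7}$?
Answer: $57$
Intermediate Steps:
$E{\left(W \right)} = \sqrt{7 + W}$
$g = -18$ ($g = -9 - 9 = -18$)
$E{\left(2 \right)} \left(37 + g\right) = \sqrt{7 + 2} \left(37 - 18\right) = \sqrt{9} \cdot 19 = 3 \cdot 19 = 57$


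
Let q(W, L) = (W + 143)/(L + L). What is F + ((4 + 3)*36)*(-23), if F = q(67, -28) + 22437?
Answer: 66549/4 ≈ 16637.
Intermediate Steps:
q(W, L) = (143 + W)/(2*L) (q(W, L) = (143 + W)/((2*L)) = (143 + W)*(1/(2*L)) = (143 + W)/(2*L))
F = 89733/4 (F = (½)*(143 + 67)/(-28) + 22437 = (½)*(-1/28)*210 + 22437 = -15/4 + 22437 = 89733/4 ≈ 22433.)
F + ((4 + 3)*36)*(-23) = 89733/4 + ((4 + 3)*36)*(-23) = 89733/4 + (7*36)*(-23) = 89733/4 + 252*(-23) = 89733/4 - 5796 = 66549/4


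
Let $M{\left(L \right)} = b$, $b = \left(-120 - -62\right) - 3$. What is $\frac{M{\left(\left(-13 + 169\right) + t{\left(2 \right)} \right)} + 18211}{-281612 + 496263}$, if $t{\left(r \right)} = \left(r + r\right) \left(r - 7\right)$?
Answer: $\frac{18150}{214651} \approx 0.084556$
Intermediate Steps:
$t{\left(r \right)} = 2 r \left(-7 + r\right)$
$b = -61$ ($b = \left(-120 + 62\right) - 3 = -58 - 3 = -61$)
$M{\left(L \right)} = -61$
$\frac{M{\left(\left(-13 + 169\right) + t{\left(2 \right)} \right)} + 18211}{-281612 + 496263} = \frac{-61 + 18211}{-281612 + 496263} = \frac{18150}{214651}$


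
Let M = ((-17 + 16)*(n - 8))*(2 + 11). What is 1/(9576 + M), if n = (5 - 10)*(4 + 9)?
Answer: 1/10525 ≈ 9.5012e-5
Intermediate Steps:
n = -65 (n = -5*13 = -65)
M = 949 (M = ((-17 + 16)*(-65 - 8))*(2 + 11) = -1*(-73)*13 = 73*13 = 949)
1/(9576 + M) = 1/(9576 + 949) = 1/10525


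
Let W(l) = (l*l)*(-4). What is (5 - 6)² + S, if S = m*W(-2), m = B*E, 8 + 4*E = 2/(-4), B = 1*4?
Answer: 137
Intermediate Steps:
B = 4
W(l) = -4*l² (W(l) = l²*(-4) = -4*l²)
E = -17/8 (E = -2 + (2/(-4))/4 = -2 + (2*(-¼))/4 = -2 + (¼)*(-½) = -2 - ⅛ = -17/8 ≈ -2.1250)
m = -17/2 (m = 4*(-17/8) = -17/2 ≈ -8.5000)
S = 136 (S = -(-34)*(-2)² = -(-34)*4 = -17/2*(-16) = 136)
(5 - 6)² + S = (5 - 6)² + 136 = (-1)² + 136 = 1 + 136 = 137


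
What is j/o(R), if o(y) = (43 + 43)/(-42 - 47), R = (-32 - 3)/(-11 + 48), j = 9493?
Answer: -844877/86 ≈ -9824.2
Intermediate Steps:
R = -35/37 ≈ -0.94595
o(y) = -86/89 (o(y) = 86/(-89) = 86*(-1/89) = -86/89)
j/o(R) = 9493/(-86/89) = 9493*(-89/86) = -844877/86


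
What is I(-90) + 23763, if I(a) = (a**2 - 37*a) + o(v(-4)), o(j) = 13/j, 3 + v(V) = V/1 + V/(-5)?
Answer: 1090918/31 ≈ 35191.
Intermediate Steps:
v(V) = -3 + 4*V/5 (v(V) = -3 + (V/1 + V/(-5)) = -3 + (V*1 + V*(-1/5)) = -3 + (V - V/5) = -3 + 4*V/5)
I(a) = -65/31 + a**2 - 37*a (I(a) = (a**2 - 37*a) + 13/(-3 + (4/5)*(-4)) = (a**2 - 37*a) + 13/(-3 - 16/5) = (a**2 - 37*a) + 13/(-31/5) = (a**2 - 37*a) + 13*(-5/31) = (a**2 - 37*a) - 65/31 = -65/31 + a**2 - 37*a)
I(-90) + 23763 = (-65/31 + (-90)**2 - 37*(-90)) + 23763 = (-65/31 + 8100 + 3330) + 23763 = 354265/31 + 23763 = 1090918/31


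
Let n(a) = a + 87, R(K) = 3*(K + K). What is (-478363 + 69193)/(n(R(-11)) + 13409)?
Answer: -40917/1343 ≈ -30.467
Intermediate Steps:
R(K) = 6*K (R(K) = 3*(2*K) = 6*K)
n(a) = 87 + a
(-478363 + 69193)/(n(R(-11)) + 13409) = (-478363 + 69193)/((87 + 6*(-11)) + 13409) = -409170/((87 - 66) + 13409) = -409170/(21 + 13409) = -409170/13430 = -409170*1/13430 = -40917/1343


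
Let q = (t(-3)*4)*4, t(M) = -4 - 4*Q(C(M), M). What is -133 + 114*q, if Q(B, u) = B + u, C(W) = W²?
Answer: -51205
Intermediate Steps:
t(M) = -4 - 4*M - 4*M² (t(M) = -4 - 4*(M² + M) = -4 - 4*(M + M²) = -4 + (-4*M - 4*M²) = -4 - 4*M - 4*M²)
q = -448 (q = ((-4 - 4*(-3) - 4*(-3)²)*4)*4 = ((-4 + 12 - 4*9)*4)*4 = ((-4 + 12 - 36)*4)*4 = -28*4*4 = -112*4 = -448)
-133 + 114*q = -133 + 114*(-448) = -133 - 51072 = -51205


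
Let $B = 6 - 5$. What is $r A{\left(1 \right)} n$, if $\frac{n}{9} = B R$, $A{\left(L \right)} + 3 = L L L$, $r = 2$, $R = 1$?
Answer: $-36$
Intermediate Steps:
$B = 1$
$A{\left(L \right)} = -3 + L^{3}$ ($A{\left(L \right)} = -3 + L L L = -3 + L^{2} L = -3 + L^{3}$)
$n = 9$ ($n = 9 \cdot 1 \cdot 1 = 9 \cdot 1 = 9$)
$r A{\left(1 \right)} n = 2 \left(-3 + 1^{3}\right) 9 = 2 \left(-3 + 1\right) 9 = 2 \left(-2\right) 9 = \left(-4\right) 9 = -36$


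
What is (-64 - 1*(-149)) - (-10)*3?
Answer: 115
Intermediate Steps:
(-64 - 1*(-149)) - (-10)*3 = (-64 + 149) - 1*(-30) = 85 + 30 = 115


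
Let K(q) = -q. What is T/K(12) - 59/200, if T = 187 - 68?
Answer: -6127/600 ≈ -10.212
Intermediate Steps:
T = 119
T/K(12) - 59/200 = 119/((-1*12)) - 59/200 = 119/(-12) - 59*1/200 = 119*(-1/12) - 59/200 = -119/12 - 59/200 = -6127/600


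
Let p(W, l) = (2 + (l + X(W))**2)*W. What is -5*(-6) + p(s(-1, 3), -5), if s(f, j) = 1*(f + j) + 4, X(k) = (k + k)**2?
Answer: 115968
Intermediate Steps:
X(k) = 4*k**2 (X(k) = (2*k)**2 = 4*k**2)
s(f, j) = 4 + f + j (s(f, j) = (f + j) + 4 = 4 + f + j)
p(W, l) = W*(2 + (l + 4*W**2)**2) (p(W, l) = (2 + (l + 4*W**2)**2)*W = W*(2 + (l + 4*W**2)**2))
-5*(-6) + p(s(-1, 3), -5) = -5*(-6) + (4 - 1 + 3)*(2 + (-5 + 4*(4 - 1 + 3)**2)**2) = 30 + 6*(2 + (-5 + 4*6**2)**2) = 30 + 6*(2 + (-5 + 4*36)**2) = 30 + 6*(2 + (-5 + 144)**2) = 30 + 6*(2 + 139**2) = 30 + 6*(2 + 19321) = 30 + 6*19323 = 30 + 115938 = 115968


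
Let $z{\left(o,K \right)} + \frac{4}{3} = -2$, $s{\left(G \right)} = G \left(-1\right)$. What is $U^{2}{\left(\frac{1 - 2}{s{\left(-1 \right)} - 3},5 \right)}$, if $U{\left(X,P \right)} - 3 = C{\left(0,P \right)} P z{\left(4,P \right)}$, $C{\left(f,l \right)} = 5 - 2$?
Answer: $2209$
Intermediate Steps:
$s{\left(G \right)} = - G$
$z{\left(o,K \right)} = - \frac{10}{3}$ ($z{\left(o,K \right)} = - \frac{4}{3} - 2 = - \frac{10}{3}$)
$C{\left(f,l \right)} = 3$
$U{\left(X,P \right)} = 3 - 10 P$ ($U{\left(X,P \right)} = 3 + 3 P \left(- \frac{10}{3}\right) = 3 - 10 P$)
$U^{2}{\left(\frac{1 - 2}{s{\left(-1 \right)} - 3},5 \right)} = \left(3 - 50\right)^{2} = \left(-47\right)^{2} = 2209$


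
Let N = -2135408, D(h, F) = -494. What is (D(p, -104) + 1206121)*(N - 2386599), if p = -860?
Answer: -5451853733389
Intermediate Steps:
(D(p, -104) + 1206121)*(N - 2386599) = (-494 + 1206121)*(-2135408 - 2386599) = 1205627*(-4522007) = -5451853733389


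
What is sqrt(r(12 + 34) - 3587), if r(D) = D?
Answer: I*sqrt(3541) ≈ 59.506*I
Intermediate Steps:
sqrt(r(12 + 34) - 3587) = sqrt((12 + 34) - 3587) = sqrt(46 - 3587) = sqrt(-3541) = I*sqrt(3541)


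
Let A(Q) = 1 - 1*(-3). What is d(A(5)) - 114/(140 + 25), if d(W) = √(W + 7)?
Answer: -38/55 + √11 ≈ 2.6257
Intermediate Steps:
A(Q) = 4 (A(Q) = 1 + 3 = 4)
d(W) = √(7 + W)
d(A(5)) - 114/(140 + 25) = √(7 + 4) - 114/(140 + 25) = √11 - 114/165 = √11 + (1/165)*(-114) = √11 - 38/55 = -38/55 + √11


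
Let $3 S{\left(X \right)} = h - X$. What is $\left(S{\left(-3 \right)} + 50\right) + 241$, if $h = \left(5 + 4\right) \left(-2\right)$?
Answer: $286$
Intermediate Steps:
$h = -18$ ($h = 9 \left(-2\right) = -18$)
$S{\left(X \right)} = -6 - \frac{X}{3}$ ($S{\left(X \right)} = \frac{-18 - X}{3} = -6 - \frac{X}{3}$)
$\left(S{\left(-3 \right)} + 50\right) + 241 = \left(\left(-6 - -1\right) + 50\right) + 241 = \left(\left(-6 + 1\right) + 50\right) + 241 = \left(-5 + 50\right) + 241 = 45 + 241 = 286$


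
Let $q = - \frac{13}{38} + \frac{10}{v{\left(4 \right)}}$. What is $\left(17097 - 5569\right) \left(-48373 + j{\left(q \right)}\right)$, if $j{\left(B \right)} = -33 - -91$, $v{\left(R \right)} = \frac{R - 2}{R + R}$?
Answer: $-556975320$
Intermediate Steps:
$v{\left(R \right)} = \frac{-2 + R}{2 R}$
$q = \frac{1507}{38}$ ($q = - \frac{13}{38} + \frac{10}{\frac{1}{2} \cdot \frac{1}{4} \left(-2 + 4\right)} = \left(-13\right) \frac{1}{38} + \frac{10}{\frac{1}{2} \cdot \frac{1}{4} \cdot 2} = - \frac{13}{38} + 10 \frac{1}{\frac{1}{4}} = - \frac{13}{38} + 10 \cdot 4 = - \frac{13}{38} + 40 = \frac{1507}{38} \approx 39.658$)
$j{\left(B \right)} = 58$ ($j{\left(B \right)} = -33 + 91 = 58$)
$\left(17097 - 5569\right) \left(-48373 + j{\left(q \right)}\right) = \left(17097 - 5569\right) \left(-48373 + 58\right) = 11528 \left(-48315\right) = -556975320$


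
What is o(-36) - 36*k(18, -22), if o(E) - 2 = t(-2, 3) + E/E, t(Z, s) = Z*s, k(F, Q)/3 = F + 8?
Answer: -2811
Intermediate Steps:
k(F, Q) = 24 + 3*F (k(F, Q) = 3*(F + 8) = 3*(8 + F) = 24 + 3*F)
o(E) = -3 (o(E) = 2 + (-2*3 + E/E) = 2 + (-6 + 1) = 2 - 5 = -3)
o(-36) - 36*k(18, -22) = -3 - 36*(24 + 3*18) = -3 - 36*(24 + 54) = -3 - 36*78 = -3 - 2808 = -2811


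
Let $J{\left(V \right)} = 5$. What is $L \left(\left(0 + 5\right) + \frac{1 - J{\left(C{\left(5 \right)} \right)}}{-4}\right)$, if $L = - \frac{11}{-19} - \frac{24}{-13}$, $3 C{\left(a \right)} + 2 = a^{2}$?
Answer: $\frac{3594}{247} \approx 14.551$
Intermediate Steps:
$C{\left(a \right)} = - \frac{2}{3} + \frac{a^{2}}{3}$
$L = \frac{599}{247}$ ($L = \left(-11\right) \left(- \frac{1}{19}\right) - - \frac{24}{13} = \frac{11}{19} + \frac{24}{13} = \frac{599}{247} \approx 2.4251$)
$L \left(\left(0 + 5\right) + \frac{1 - J{\left(C{\left(5 \right)} \right)}}{-4}\right) = \frac{599 \left(\left(0 + 5\right) + \frac{1 - 5}{-4}\right)}{247} = \frac{599 \left(5 + \left(1 - 5\right) \left(- \frac{1}{4}\right)\right)}{247} = \frac{599 \left(5 - -1\right)}{247} = \frac{599 \left(5 + 1\right)}{247} = \frac{599}{247} \cdot 6 = \frac{3594}{247}$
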